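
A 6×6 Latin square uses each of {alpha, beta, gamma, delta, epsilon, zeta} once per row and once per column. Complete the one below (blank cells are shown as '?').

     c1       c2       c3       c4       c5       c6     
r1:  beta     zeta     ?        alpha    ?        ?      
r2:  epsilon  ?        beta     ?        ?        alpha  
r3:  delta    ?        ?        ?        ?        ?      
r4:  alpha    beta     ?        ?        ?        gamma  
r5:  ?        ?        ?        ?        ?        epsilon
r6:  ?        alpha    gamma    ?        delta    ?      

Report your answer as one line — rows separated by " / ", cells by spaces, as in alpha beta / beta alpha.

beta zeta epsilon alpha gamma delta / epsilon gamma beta delta zeta alpha / delta epsilon alpha gamma beta zeta / alpha beta delta zeta epsilon gamma / gamma delta zeta beta alpha epsilon / zeta alpha gamma epsilon delta beta

(r1,c6) = delta
(r6,c1) = zeta
(r6,c6) = beta
(r1,c3) = epsilon
(r1,c5) = gamma
(r2,c5) = zeta
(r3,c6) = zeta
(r4,c5) = epsilon
(r5,c1) = gamma
(r5,c2) = delta
(r6,c4) = epsilon
(r2,c2) = gamma
(r2,c4) = delta
(r3,c2) = epsilon
(r3,c3) = alpha
(r3,c5) = beta
(r4,c4) = zeta
(r5,c3) = zeta
(r5,c4) = beta
(r5,c5) = alpha
(r3,c4) = gamma
(r4,c3) = delta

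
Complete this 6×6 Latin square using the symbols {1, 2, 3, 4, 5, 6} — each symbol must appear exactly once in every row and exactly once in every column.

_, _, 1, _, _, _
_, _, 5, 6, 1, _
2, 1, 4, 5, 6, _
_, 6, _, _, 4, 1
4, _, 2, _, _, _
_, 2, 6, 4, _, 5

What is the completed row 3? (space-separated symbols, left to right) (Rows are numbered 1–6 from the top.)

(r2,c1) = 3
(r2,c2) = 4
(r2,c6) = 2
(r3,c6) = 3

2 1 4 5 6 3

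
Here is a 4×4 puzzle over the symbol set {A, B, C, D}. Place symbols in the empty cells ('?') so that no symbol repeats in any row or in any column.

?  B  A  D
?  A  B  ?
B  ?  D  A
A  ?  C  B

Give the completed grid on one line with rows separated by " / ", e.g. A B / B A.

row 1 has {A,B,D}; column 1 has {A,B} — only C is left for (r1,c1).
row 2 has {A,B}; column 1 has {A,B,C} — only D is left for (r2,c1).
row 2 has {A,B,D}; column 4 has {A,B,D} — only C is left for (r2,c4).
row 3 has {A,B,D}; column 2 has {A,B} — only C is left for (r3,c2).
row 4 has {A,B,C}; column 2 has {A,B,C} — only D is left for (r4,c2).

C B A D / D A B C / B C D A / A D C B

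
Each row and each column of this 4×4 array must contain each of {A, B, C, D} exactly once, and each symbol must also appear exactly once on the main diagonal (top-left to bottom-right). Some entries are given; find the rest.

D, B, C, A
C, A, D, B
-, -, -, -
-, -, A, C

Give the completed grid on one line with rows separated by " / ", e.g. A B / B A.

D B C A / C A D B / A C B D / B D A C

(r3,c3) = B
(r3,c4) = D
(r4,c1) = B
(r4,c2) = D
(r3,c1) = A
(r3,c2) = C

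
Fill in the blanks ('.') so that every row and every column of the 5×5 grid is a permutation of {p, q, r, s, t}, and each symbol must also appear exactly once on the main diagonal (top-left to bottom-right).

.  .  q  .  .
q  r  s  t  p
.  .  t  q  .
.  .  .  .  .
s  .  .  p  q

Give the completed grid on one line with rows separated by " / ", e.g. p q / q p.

(r1,c1): row 1 has {q}; column 1 has {q,s}; the diagonal has {q,r,t}, so it must be p.
(r3,c1): row 3 has {q,t}; column 1 has {p,q,s}, so it must be r.
(r3,c5): row 3 has {q,r,t}; column 5 has {p,q}, so it must be s.
(r4,c1): row 4 is empty so far; column 1 has {p,q,r,s}, so it must be t.
(r4,c4): row 4 has {t}; column 4 has {p,q,t}; the diagonal has {p,q,r,t}, so it must be s.
(r4,c5): row 4 has {s,t}; column 5 has {p,q,s}, so it must be r.
(r5,c2): row 5 has {p,q,s}; column 2 has {r}, so it must be t.
(r5,c3): row 5 has {p,q,s,t}; column 3 has {q,s,t}, so it must be r.
(r1,c2): row 1 has {p,q}; column 2 has {r,t}, so it must be s.
(r1,c4): row 1 has {p,q,s}; column 4 has {p,q,s,t}, so it must be r.
(r1,c5): row 1 has {p,q,r,s}; column 5 has {p,q,r,s}, so it must be t.
(r3,c2): row 3 has {q,r,s,t}; column 2 has {r,s,t}, so it must be p.
(r4,c2): row 4 has {r,s,t}; column 2 has {p,r,s,t}, so it must be q.
(r4,c3): row 4 has {q,r,s,t}; column 3 has {q,r,s,t}, so it must be p.

p s q r t / q r s t p / r p t q s / t q p s r / s t r p q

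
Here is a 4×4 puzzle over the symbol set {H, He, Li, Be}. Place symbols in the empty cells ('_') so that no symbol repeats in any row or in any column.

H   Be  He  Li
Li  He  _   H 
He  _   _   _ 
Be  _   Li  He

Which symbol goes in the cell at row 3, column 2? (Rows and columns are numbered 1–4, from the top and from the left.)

Li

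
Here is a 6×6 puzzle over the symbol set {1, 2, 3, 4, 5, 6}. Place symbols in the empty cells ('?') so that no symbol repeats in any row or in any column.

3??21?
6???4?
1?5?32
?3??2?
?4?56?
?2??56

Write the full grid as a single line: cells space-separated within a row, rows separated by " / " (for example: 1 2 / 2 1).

3 5 6 2 1 4 / 6 1 2 3 4 5 / 1 6 5 4 3 2 / 5 3 4 6 2 1 / 2 4 1 5 6 3 / 4 2 3 1 5 6

At row 3, column 2: row 3 has {1,2,3,5}; column 2 has {2,3,4}; that leaves 6.
At row 3, column 4: row 3 has {1,2,3,5,6}; column 4 has {2,5}; that leaves 4.
At row 5, column 1: row 5 has {4,5,6}; column 1 has {1,3,6}; that leaves 2.
At row 6, column 1: row 6 has {2,5,6}; column 1 has {1,2,3,6}; that leaves 4.
At row 1, column 2: row 1 has {1,2,3}; column 2 has {2,3,4,6}; that leaves 5.
At row 1, column 6: row 1 has {1,2,3,5}; column 6 has {2,6}; that leaves 4.
At row 2, column 2: row 2 has {4,6}; column 2 has {2,3,4,5,6}; that leaves 1.
At row 2, column 4: row 2 has {1,4,6}; column 4 has {2,4,5}; that leaves 3.
At row 2, column 6: row 2 has {1,3,4,6}; column 6 has {2,4,6}; that leaves 5.
At row 4, column 1: row 4 has {2,3}; column 1 has {1,2,3,4,6}; that leaves 5.
At row 4, column 6: row 4 has {2,3,5}; column 6 has {2,4,5,6}; that leaves 1.
At row 5, column 6: row 5 has {2,4,5,6}; column 6 has {1,2,4,5,6}; that leaves 3.
At row 6, column 4: row 6 has {2,4,5,6}; column 4 has {2,3,4,5}; that leaves 1.
At row 1, column 3: row 1 has {1,2,3,4,5}; column 3 has {5}; that leaves 6.
At row 2, column 3: row 2 has {1,3,4,5,6}; column 3 has {5,6}; that leaves 2.
At row 4, column 3: row 4 has {1,2,3,5}; column 3 has {2,5,6}; that leaves 4.
At row 4, column 4: row 4 has {1,2,3,4,5}; column 4 has {1,2,3,4,5}; that leaves 6.
At row 5, column 3: row 5 has {2,3,4,5,6}; column 3 has {2,4,5,6}; that leaves 1.
At row 6, column 3: row 6 has {1,2,4,5,6}; column 3 has {1,2,4,5,6}; that leaves 3.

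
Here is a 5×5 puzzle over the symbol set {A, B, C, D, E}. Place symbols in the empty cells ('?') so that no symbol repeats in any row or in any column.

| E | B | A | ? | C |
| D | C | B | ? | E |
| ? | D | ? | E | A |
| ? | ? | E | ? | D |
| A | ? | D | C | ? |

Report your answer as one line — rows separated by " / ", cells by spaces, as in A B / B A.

E B A D C / D C B A E / B D C E A / C A E B D / A E D C B

(r1,c4) = D
(r2,c4) = A
(r3,c3) = C
(r4,c2) = A
(r4,c4) = B
(r5,c2) = E
(r5,c5) = B
(r3,c1) = B
(r4,c1) = C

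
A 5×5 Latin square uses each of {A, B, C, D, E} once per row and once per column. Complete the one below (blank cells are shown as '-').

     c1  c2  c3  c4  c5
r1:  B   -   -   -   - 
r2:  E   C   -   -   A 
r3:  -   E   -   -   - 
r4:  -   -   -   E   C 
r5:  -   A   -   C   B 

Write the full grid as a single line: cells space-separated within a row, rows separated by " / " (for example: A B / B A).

B D C A E / E C B D A / C E A B D / A B D E C / D A E C B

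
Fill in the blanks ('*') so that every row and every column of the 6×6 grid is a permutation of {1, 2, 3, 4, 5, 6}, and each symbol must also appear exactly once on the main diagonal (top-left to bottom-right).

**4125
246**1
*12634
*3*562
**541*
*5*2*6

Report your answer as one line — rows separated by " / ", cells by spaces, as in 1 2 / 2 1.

3 6 4 1 2 5 / 2 4 6 3 5 1 / 5 1 2 6 3 4 / 4 3 1 5 6 2 / 6 2 5 4 1 3 / 1 5 3 2 4 6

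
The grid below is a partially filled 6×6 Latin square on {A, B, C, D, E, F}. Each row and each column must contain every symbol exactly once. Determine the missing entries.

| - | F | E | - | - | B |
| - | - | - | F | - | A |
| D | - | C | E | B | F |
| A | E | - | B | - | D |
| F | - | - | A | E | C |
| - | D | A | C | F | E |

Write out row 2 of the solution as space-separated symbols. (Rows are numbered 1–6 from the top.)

(r1,c1) = C
(r1,c4) = D
(r1,c5) = A
(r3,c2) = A
(r4,c3) = F
(r4,c5) = C
(r5,c2) = B
(r5,c3) = D
(r6,c1) = B
(r2,c1) = E
(r2,c2) = C
(r2,c3) = B
(r2,c5) = D

E C B F D A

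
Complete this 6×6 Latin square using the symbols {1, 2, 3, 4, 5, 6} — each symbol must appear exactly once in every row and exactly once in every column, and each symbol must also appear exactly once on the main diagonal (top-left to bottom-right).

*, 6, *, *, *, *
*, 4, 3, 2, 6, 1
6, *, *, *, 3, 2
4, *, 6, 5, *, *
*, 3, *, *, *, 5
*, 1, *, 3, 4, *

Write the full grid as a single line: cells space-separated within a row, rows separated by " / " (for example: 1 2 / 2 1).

3 6 2 1 5 4 / 5 4 3 2 6 1 / 6 5 1 4 3 2 / 4 2 6 5 1 3 / 1 3 4 6 2 5 / 2 1 5 3 4 6

At row 2, column 1: row 2 has {1,2,3,4,6}; column 1 has {4,6}; that leaves 5.
At row 3, column 2: row 3 has {2,3,6}; column 2 has {1,3,4,6}; that leaves 5.
At row 3, column 3: row 3 has {2,3,5,6}; column 3 has {3,6}; the diagonal has {4,5}; that leaves 1.
At row 3, column 4: row 3 has {1,2,3,5,6}; column 4 has {2,3,5}; that leaves 4.
At row 4, column 2: row 4 has {4,5,6}; column 2 has {1,3,4,5,6}; that leaves 2.
At row 4, column 5: row 4 has {2,4,5,6}; column 5 has {3,4,6}; that leaves 1.
At row 4, column 6: row 4 has {1,2,4,5,6}; column 6 has {1,2,5}; that leaves 3.
At row 5, column 5: row 5 has {3,5}; column 5 has {1,3,4,6}; the diagonal has {1,4,5}; that leaves 2.
At row 6, column 1: row 6 has {1,3,4}; column 1 has {4,5,6}; that leaves 2.
At row 6, column 3: row 6 has {1,2,3,4}; column 3 has {1,3,6}; that leaves 5.
At row 6, column 6: row 6 has {1,2,3,4,5}; column 6 has {1,2,3,5}; the diagonal has {1,2,4,5}; that leaves 6.
At row 1, column 1: row 1 has {6}; column 1 has {2,4,5,6}; the diagonal has {1,2,4,5,6}; that leaves 3.
At row 1, column 4: row 1 has {3,6}; column 4 has {2,3,4,5}; that leaves 1.
At row 1, column 5: row 1 has {1,3,6}; column 5 has {1,2,3,4,6}; that leaves 5.
At row 1, column 6: row 1 has {1,3,5,6}; column 6 has {1,2,3,5,6}; that leaves 4.
At row 5, column 1: row 5 has {2,3,5}; column 1 has {2,3,4,5,6}; that leaves 1.
At row 5, column 3: row 5 has {1,2,3,5}; column 3 has {1,3,5,6}; that leaves 4.
At row 5, column 4: row 5 has {1,2,3,4,5}; column 4 has {1,2,3,4,5}; that leaves 6.
At row 1, column 3: row 1 has {1,3,4,5,6}; column 3 has {1,3,4,5,6}; that leaves 2.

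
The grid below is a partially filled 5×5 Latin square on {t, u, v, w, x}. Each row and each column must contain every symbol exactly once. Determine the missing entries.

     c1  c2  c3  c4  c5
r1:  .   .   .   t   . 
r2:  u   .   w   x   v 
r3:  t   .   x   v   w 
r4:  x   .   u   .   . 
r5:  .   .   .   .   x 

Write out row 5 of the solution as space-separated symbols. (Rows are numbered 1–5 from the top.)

v w t u x

Cell (r1,c3): row 1 has {t}; column 3 has {u,w,x} → v.
Cell (r1,c5): row 1 has {t,v}; column 5 has {v,w,x} → u.
Cell (r2,c2): row 2 has {u,v,w,x}; column 2 is empty so far → t.
Cell (r3,c2): row 3 has {t,v,w,x}; column 2 has {t} → u.
Cell (r4,c4): row 4 has {u,x}; column 4 has {t,v,x} → w.
Cell (r4,c5): row 4 has {u,w,x}; column 5 has {u,v,w,x} → t.
Cell (r5,c3): row 5 has {x}; column 3 has {u,v,w,x} → t.
Cell (r5,c4): row 5 has {t,x}; column 4 has {t,v,w,x} → u.
Cell (r1,c1): row 1 has {t,u,v}; column 1 has {t,u,x} → w.
Cell (r1,c2): row 1 has {t,u,v,w}; column 2 has {t,u} → x.
Cell (r4,c2): row 4 has {t,u,w,x}; column 2 has {t,u,x} → v.
Cell (r5,c1): row 5 has {t,u,x}; column 1 has {t,u,w,x} → v.
Cell (r5,c2): row 5 has {t,u,v,x}; column 2 has {t,u,v,x} → w.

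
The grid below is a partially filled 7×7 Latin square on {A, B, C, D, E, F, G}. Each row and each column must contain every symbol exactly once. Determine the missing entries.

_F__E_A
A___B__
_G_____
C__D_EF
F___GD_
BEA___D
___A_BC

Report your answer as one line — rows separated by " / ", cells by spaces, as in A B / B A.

D F B G E C A / A C D E B F G / E G F C D A B / C B G D A E F / F A C B G D E / B E A F C G D / G D E A F B C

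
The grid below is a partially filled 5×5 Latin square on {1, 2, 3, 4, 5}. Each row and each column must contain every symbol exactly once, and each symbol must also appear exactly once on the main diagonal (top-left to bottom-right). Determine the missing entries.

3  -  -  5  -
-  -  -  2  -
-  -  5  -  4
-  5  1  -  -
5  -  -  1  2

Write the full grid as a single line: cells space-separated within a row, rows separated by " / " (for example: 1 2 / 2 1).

3 4 2 5 1 / 4 1 3 2 5 / 1 2 5 3 4 / 2 5 1 4 3 / 5 3 4 1 2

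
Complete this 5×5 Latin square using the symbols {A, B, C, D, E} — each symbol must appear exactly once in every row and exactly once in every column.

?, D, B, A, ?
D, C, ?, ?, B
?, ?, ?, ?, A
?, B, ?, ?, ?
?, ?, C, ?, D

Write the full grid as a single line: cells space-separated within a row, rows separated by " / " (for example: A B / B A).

At row 2, column 4: row 2 has {B,C,D}; column 4 has {A}; that leaves E.
At row 3, column 2: row 3 has {A}; column 2 has {B,C,D}; that leaves E.
At row 3, column 3: row 3 has {A,E}; column 3 has {B,C}; that leaves D.
At row 5, column 2: row 5 has {C,D}; column 2 has {B,C,D,E}; that leaves A.
At row 5, column 4: row 5 has {A,C,D}; column 4 has {A,E}; that leaves B.
At row 2, column 3: row 2 has {B,C,D,E}; column 3 has {B,C,D}; that leaves A.
At row 3, column 4: row 3 has {A,D,E}; column 4 has {A,B,E}; that leaves C.
At row 4, column 3: row 4 has {B}; column 3 has {A,B,C,D}; that leaves E.
At row 4, column 4: row 4 has {B,E}; column 4 has {A,B,C,E}; that leaves D.
At row 4, column 5: row 4 has {B,D,E}; column 5 has {A,B,D}; that leaves C.
At row 5, column 1: row 5 has {A,B,C,D}; column 1 has {D}; that leaves E.
At row 1, column 1: row 1 has {A,B,D}; column 1 has {D,E}; that leaves C.
At row 1, column 5: row 1 has {A,B,C,D}; column 5 has {A,B,C,D}; that leaves E.
At row 3, column 1: row 3 has {A,C,D,E}; column 1 has {C,D,E}; that leaves B.
At row 4, column 1: row 4 has {B,C,D,E}; column 1 has {B,C,D,E}; that leaves A.

C D B A E / D C A E B / B E D C A / A B E D C / E A C B D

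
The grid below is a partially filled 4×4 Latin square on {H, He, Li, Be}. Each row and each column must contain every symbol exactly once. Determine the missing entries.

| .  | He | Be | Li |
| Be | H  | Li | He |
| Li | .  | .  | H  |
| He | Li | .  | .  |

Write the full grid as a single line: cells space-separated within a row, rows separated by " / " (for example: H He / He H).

(r1,c1) = H
(r3,c2) = Be
(r3,c3) = He
(r4,c3) = H
(r4,c4) = Be

H He Be Li / Be H Li He / Li Be He H / He Li H Be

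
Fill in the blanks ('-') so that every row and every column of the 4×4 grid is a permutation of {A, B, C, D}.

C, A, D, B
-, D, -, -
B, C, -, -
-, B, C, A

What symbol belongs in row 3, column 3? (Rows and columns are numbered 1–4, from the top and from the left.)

A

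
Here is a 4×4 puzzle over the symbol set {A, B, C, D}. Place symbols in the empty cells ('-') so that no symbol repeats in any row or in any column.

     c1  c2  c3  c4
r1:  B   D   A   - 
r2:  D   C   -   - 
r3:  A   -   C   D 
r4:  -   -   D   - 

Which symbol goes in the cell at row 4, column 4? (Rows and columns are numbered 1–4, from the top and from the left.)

(r1,c4) = C
(r2,c3) = B
(r2,c4) = A
(r3,c2) = B
(r4,c1) = C
(r4,c2) = A
(r4,c4) = B

B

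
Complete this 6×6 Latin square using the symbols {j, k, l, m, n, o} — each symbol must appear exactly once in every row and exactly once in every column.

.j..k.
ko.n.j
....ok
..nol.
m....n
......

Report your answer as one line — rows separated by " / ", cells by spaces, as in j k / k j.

(r2,c5) = m
(r4,c1) = j
(r4,c6) = m
(r5,c5) = j
(r6,c5) = n
(r2,c3) = l
(r4,c2) = k
(r5,c2) = l
(r5,c4) = k
(r6,c2) = m
(r3,c2) = n
(r5,c3) = o
(r1,c3) = m
(r1,c4) = l
(r1,c6) = o
(r3,c1) = l
(r3,c3) = j
(r3,c4) = m
(r6,c1) = o
(r6,c3) = k
(r6,c4) = j
(r6,c6) = l
(r1,c1) = n

n j m l k o / k o l n m j / l n j m o k / j k n o l m / m l o k j n / o m k j n l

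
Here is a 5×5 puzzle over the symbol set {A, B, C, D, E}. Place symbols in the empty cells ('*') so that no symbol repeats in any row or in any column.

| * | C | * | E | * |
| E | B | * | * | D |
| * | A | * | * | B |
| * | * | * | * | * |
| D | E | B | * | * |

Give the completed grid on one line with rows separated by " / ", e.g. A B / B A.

row 1 has {C,E}; column 5 has {B,D} — only A is left for (r1,c5).
row 3 has {A,B}; column 1 has {D,E} — only C is left for (r3,c1).
row 3 has {A,B,C}; column 4 has {E} — only D is left for (r3,c4).
row 4 is empty so far; column 2 has {A,B,C,E} — only D is left for (r4,c2).
row 5 has {B,D,E}; column 5 has {A,B,D} — only C is left for (r5,c5).
row 1 has {A,C,E}; column 1 has {C,D,E} — only B is left for (r1,c1).
row 1 has {A,B,C,E}; column 3 has {B} — only D is left for (r1,c3).
row 3 has {A,B,C,D}; column 3 has {B,D} — only E is left for (r3,c3).
row 4 has {D}; column 1 has {B,C,D,E} — only A is left for (r4,c1).
row 4 has {A,D}; column 3 has {B,D,E} — only C is left for (r4,c3).
row 4 has {A,C,D}; column 4 has {D,E} — only B is left for (r4,c4).
row 4 has {A,B,C,D}; column 5 has {A,B,C,D} — only E is left for (r4,c5).
row 5 has {B,C,D,E}; column 4 has {B,D,E} — only A is left for (r5,c4).
row 2 has {B,D,E}; column 3 has {B,C,D,E} — only A is left for (r2,c3).
row 2 has {A,B,D,E}; column 4 has {A,B,D,E} — only C is left for (r2,c4).

B C D E A / E B A C D / C A E D B / A D C B E / D E B A C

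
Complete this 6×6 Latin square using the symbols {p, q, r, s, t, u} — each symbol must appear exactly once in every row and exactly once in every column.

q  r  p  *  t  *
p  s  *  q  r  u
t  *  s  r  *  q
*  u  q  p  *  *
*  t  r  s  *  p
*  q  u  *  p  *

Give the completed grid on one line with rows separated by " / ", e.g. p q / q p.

q r p u t s / p s t q r u / t p s r u q / r u q p s t / u t r s q p / s q u t p r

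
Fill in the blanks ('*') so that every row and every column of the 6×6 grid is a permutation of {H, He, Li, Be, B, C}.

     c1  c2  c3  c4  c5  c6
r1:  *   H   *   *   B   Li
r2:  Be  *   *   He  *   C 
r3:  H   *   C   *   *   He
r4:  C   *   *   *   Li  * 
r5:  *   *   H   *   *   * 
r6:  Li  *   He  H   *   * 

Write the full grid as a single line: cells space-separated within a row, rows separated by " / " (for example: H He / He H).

row 1 has {H,Li,B}; column 1 has {H,Li,Be,C} — only He is left for (r1,c1).
row 1 has {H,He,Li,B}; column 3 has {H,He,C} — only Be is left for (r1,c3).
row 1 has {H,He,Li,Be,B}; column 4 has {H,He} — only C is left for (r1,c4).
row 2 has {He,Be,C}; column 5 has {Li,B} — only H is left for (r2,c5).
row 3 has {H,He,C}; column 5 has {H,Li,B} — only Be is left for (r3,c5).
row 4 has {Li,C}; column 3 has {H,He,Be,C} — only B is left for (r4,c3).
row 4 has {Li,B,C}; column 4 has {H,He,C} — only Be is left for (r4,c4).
row 4 has {Li,Be,B,C}; column 6 has {He,Li,C} — only H is left for (r4,c6).
row 5 has {H}; column 1 has {H,He,Li,Be,C} — only B is left for (r5,c1).
row 5 has {H,B}; column 4 has {H,He,Be,C} — only Li is left for (r5,c4).
row 5 has {H,Li,B}; column 6 has {H,He,Li,C} — only Be is left for (r5,c6).
row 6 has {H,He,Li}; column 5 has {H,Li,Be,B} — only C is left for (r6,c5).
row 6 has {H,He,Li,C}; column 6 has {H,He,Li,Be,C} — only B is left for (r6,c6).
row 2 has {H,He,Be,C}; column 3 has {H,He,Be,B,C} — only Li is left for (r2,c3).
row 3 has {H,He,Be,C}; column 4 has {H,He,Li,Be,C} — only B is left for (r3,c4).
row 4 has {H,Li,Be,B,C}; column 2 has {H} — only He is left for (r4,c2).
row 5 has {H,Li,Be,B}; column 2 has {H,He} — only C is left for (r5,c2).
row 5 has {H,Li,Be,B,C}; column 5 has {H,Li,Be,B,C} — only He is left for (r5,c5).
row 6 has {H,He,Li,B,C}; column 2 has {H,He,C} — only Be is left for (r6,c2).
row 2 has {H,He,Li,Be,C}; column 2 has {H,He,Be,C} — only B is left for (r2,c2).
row 3 has {H,He,Be,B,C}; column 2 has {H,He,Be,B,C} — only Li is left for (r3,c2).

He H Be C B Li / Be B Li He H C / H Li C B Be He / C He B Be Li H / B C H Li He Be / Li Be He H C B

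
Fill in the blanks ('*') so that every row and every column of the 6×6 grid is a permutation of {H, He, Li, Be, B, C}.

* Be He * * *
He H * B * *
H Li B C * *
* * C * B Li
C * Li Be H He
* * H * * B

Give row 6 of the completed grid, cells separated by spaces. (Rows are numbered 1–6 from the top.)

Li C H He Be B

(r2,c3) = Be
(r2,c6) = C
(r3,c6) = Be
(r4,c1) = Be
(r4,c2) = He
(r4,c4) = H
(r5,c2) = B
(r6,c1) = Li
(r6,c2) = C
(r6,c4) = He
(r6,c5) = Be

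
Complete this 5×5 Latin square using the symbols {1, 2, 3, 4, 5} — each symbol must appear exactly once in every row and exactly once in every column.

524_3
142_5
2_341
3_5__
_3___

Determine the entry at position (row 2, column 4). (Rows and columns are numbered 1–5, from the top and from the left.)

row 1 has {2,3,4,5}; column 4 has {4} — only 1 is left for (r1,c4).
row 2 has {1,2,4,5}; column 4 has {1,4} — only 3 is left for (r2,c4).

3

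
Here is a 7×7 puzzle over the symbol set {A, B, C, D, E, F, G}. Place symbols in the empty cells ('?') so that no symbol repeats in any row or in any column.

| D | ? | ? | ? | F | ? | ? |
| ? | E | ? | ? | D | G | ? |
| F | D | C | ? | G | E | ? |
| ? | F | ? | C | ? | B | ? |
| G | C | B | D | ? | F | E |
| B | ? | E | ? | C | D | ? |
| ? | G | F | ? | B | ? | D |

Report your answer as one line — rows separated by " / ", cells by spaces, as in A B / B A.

(r2,c3) = A
(r5,c5) = A
(r6,c2) = A
(r1,c2) = B
(r1,c3) = G
(r2,c1) = C
(r4,c3) = D
(r4,c5) = E
(r4,c1) = A
(r4,c7) = G
(r6,c7) = F
(r7,c1) = E
(r7,c4) = A
(r7,c6) = C
(r1,c4) = E
(r1,c6) = A
(r1,c7) = C
(r2,c7) = B
(r3,c4) = B
(r3,c7) = A
(r6,c4) = G
(r2,c4) = F

D B G E F A C / C E A F D G B / F D C B G E A / A F D C E B G / G C B D A F E / B A E G C D F / E G F A B C D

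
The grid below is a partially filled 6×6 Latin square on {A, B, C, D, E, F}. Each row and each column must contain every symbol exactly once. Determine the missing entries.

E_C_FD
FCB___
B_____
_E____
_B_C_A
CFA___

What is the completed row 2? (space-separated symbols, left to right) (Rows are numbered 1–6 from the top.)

(r1,c2) = A
(r1,c4) = B
(r2,c6) = E
(r3,c2) = D
(r5,c1) = D
(r5,c5) = E
(r6,c6) = B
(r4,c1) = A
(r5,c3) = F
(r6,c5) = D
(r2,c5) = A
(r3,c3) = E
(r3,c5) = C
(r3,c6) = F
(r4,c3) = D
(r4,c4) = F
(r4,c5) = B
(r4,c6) = C
(r6,c4) = E
(r2,c4) = D

F C B D A E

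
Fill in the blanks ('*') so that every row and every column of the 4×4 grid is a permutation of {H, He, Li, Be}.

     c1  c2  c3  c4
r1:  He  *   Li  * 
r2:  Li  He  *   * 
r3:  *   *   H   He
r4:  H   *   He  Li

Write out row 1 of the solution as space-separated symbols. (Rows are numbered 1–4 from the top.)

(r2,c3) = Be
(r2,c4) = H
(r3,c1) = Be
(r3,c2) = Li
(r4,c2) = Be
(r1,c2) = H
(r1,c4) = Be

He H Li Be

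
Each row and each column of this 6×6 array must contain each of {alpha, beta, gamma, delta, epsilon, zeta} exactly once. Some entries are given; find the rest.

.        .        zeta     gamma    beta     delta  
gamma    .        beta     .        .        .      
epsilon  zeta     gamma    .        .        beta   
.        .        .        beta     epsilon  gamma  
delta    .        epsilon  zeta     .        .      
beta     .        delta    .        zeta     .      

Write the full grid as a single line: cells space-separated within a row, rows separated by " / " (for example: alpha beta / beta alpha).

alpha epsilon zeta gamma beta delta / gamma alpha beta epsilon delta zeta / epsilon zeta gamma delta alpha beta / zeta delta alpha beta epsilon gamma / delta beta epsilon zeta gamma alpha / beta gamma delta alpha zeta epsilon

Cell (r1,c1): row 1 has {beta,gamma,delta,zeta}; column 1 has {beta,gamma,delta,epsilon} → alpha.
Cell (r1,c2): row 1 has {alpha,beta,gamma,delta,zeta}; column 2 has {zeta} → epsilon.
Cell (r4,c1): row 4 has {beta,gamma,epsilon}; column 1 has {alpha,beta,gamma,delta,epsilon} → zeta.
Cell (r4,c3): row 4 has {beta,gamma,epsilon,zeta}; column 3 has {beta,gamma,delta,epsilon,zeta} → alpha.
Cell (r5,c6): row 5 has {delta,epsilon,zeta}; column 6 has {beta,gamma,delta} → alpha.
Cell (r6,c6): row 6 has {beta,delta,zeta}; column 6 has {alpha,beta,gamma,delta} → epsilon.
Cell (r2,c6): row 2 has {beta,gamma}; column 6 has {alpha,beta,gamma,delta,epsilon} → zeta.
Cell (r4,c2): row 4 has {alpha,beta,gamma,epsilon,zeta}; column 2 has {epsilon,zeta} → delta.
Cell (r5,c5): row 5 has {alpha,delta,epsilon,zeta}; column 5 has {beta,epsilon,zeta} → gamma.
Cell (r6,c4): row 6 has {beta,delta,epsilon,zeta}; column 4 has {beta,gamma,zeta} → alpha.
Cell (r2,c2): row 2 has {beta,gamma,zeta}; column 2 has {delta,epsilon,zeta} → alpha.
Cell (r2,c5): row 2 has {alpha,beta,gamma,zeta}; column 5 has {beta,gamma,epsilon,zeta} → delta.
Cell (r3,c4): row 3 has {beta,gamma,epsilon,zeta}; column 4 has {alpha,beta,gamma,zeta} → delta.
Cell (r3,c5): row 3 has {beta,gamma,delta,epsilon,zeta}; column 5 has {beta,gamma,delta,epsilon,zeta} → alpha.
Cell (r5,c2): row 5 has {alpha,gamma,delta,epsilon,zeta}; column 2 has {alpha,delta,epsilon,zeta} → beta.
Cell (r6,c2): row 6 has {alpha,beta,delta,epsilon,zeta}; column 2 has {alpha,beta,delta,epsilon,zeta} → gamma.
Cell (r2,c4): row 2 has {alpha,beta,gamma,delta,zeta}; column 4 has {alpha,beta,gamma,delta,zeta} → epsilon.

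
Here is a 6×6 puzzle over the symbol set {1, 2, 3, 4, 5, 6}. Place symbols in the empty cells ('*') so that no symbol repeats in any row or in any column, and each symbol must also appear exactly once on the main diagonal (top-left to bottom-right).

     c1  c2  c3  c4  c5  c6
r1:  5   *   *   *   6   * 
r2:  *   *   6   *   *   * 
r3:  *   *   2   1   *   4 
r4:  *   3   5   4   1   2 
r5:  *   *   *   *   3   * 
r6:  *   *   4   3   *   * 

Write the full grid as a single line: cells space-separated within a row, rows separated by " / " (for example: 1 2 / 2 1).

5 4 3 2 6 1 / 2 1 6 5 4 3 / 3 6 2 1 5 4 / 6 3 5 4 1 2 / 4 2 1 6 3 5 / 1 5 4 3 2 6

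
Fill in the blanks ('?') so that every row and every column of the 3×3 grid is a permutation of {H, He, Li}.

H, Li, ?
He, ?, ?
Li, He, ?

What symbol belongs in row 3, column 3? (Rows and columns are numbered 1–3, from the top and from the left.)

(r1,c3) = He
(r2,c2) = H
(r2,c3) = Li
(r3,c3) = H

H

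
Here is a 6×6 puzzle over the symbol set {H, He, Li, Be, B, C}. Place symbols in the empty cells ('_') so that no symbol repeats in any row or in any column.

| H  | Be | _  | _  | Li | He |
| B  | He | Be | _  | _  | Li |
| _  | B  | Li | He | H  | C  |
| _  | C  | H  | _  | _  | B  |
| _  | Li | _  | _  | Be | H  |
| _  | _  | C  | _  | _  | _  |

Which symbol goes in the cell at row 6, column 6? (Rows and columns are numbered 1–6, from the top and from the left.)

Be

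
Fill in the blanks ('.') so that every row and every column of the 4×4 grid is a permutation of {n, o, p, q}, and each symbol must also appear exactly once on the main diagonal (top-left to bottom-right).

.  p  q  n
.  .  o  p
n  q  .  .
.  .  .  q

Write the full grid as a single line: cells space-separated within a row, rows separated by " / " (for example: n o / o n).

o p q n / q n o p / n q p o / p o n q

row 1 has {n,p,q}; column 1 has {n}; the diagonal has {q} — only o is left for (r1,c1).
row 2 has {o,p}; column 1 has {n,o} — only q is left for (r2,c1).
row 2 has {o,p,q}; column 2 has {p,q}; the diagonal has {o,q} — only n is left for (r2,c2).
row 3 has {n,q}; column 3 has {o,q}; the diagonal has {n,o,q} — only p is left for (r3,c3).
row 3 has {n,p,q}; column 4 has {n,p,q} — only o is left for (r3,c4).
row 4 has {q}; column 1 has {n,o,q} — only p is left for (r4,c1).
row 4 has {p,q}; column 2 has {n,p,q} — only o is left for (r4,c2).
row 4 has {o,p,q}; column 3 has {o,p,q} — only n is left for (r4,c3).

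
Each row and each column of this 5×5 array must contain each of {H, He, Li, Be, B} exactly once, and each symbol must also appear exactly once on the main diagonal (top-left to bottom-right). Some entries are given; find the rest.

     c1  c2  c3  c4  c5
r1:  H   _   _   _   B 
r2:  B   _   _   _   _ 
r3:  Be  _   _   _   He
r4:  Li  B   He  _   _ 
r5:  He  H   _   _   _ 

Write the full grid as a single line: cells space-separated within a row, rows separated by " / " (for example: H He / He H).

H Be Li He B / B He H Li Be / Be Li B H He / Li B He Be H / He H Be B Li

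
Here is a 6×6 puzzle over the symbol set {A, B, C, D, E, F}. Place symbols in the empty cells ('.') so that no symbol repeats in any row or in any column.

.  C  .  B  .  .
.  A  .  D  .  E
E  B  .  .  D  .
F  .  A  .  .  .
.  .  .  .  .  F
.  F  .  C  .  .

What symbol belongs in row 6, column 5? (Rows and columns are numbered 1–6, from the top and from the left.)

A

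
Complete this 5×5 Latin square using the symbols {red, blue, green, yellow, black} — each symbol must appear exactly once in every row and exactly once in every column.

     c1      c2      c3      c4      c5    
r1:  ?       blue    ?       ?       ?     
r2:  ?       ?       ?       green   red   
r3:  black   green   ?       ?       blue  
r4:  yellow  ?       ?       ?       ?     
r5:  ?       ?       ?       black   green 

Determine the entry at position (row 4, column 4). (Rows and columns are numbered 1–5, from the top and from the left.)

blue

(r2,c1) = blue
(r4,c5) = black
(r5,c1) = red
(r5,c2) = yellow
(r5,c3) = blue
(r1,c1) = green
(r1,c5) = yellow
(r2,c2) = black
(r2,c3) = yellow
(r3,c3) = red
(r3,c4) = yellow
(r4,c2) = red
(r4,c3) = green
(r4,c4) = blue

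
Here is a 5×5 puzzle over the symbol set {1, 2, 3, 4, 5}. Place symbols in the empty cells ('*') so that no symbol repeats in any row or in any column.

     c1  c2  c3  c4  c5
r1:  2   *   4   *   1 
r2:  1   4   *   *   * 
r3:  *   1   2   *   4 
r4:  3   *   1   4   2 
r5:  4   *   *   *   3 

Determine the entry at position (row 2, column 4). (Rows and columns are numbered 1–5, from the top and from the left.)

2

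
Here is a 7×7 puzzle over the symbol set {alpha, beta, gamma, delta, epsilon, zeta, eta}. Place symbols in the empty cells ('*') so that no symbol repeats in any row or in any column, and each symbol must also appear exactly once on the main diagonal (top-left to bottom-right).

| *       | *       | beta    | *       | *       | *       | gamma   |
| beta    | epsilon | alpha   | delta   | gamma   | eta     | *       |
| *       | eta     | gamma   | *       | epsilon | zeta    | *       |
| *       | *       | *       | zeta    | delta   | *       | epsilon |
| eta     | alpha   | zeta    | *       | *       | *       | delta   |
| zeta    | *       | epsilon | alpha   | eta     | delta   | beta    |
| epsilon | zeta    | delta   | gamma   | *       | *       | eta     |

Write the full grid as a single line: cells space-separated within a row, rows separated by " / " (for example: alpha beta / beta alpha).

alpha delta beta eta zeta epsilon gamma / beta epsilon alpha delta gamma eta zeta / delta eta gamma beta epsilon zeta alpha / gamma beta eta zeta delta alpha epsilon / eta alpha zeta epsilon beta gamma delta / zeta gamma epsilon alpha eta delta beta / epsilon zeta delta gamma alpha beta eta

(r1,c1) = alpha
(r1,c2) = delta
(r1,c5) = zeta
(r1,c6) = epsilon
(r2,c7) = zeta
(r3,c1) = delta
(r3,c4) = beta
(r3,c7) = alpha
(r4,c1) = gamma
(r4,c2) = beta
(r4,c3) = eta
(r4,c6) = alpha
(r5,c4) = epsilon
(r5,c5) = beta
(r5,c6) = gamma
(r6,c2) = gamma
(r7,c5) = alpha
(r7,c6) = beta
(r1,c4) = eta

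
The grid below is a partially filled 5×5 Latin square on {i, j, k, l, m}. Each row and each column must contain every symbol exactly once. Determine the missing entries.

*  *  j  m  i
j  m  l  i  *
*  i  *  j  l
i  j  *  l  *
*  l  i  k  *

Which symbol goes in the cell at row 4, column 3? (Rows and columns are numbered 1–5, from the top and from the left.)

(r1,c2) = k
(r2,c5) = k
(r4,c5) = m
(r5,c1) = m
(r5,c5) = j
(r1,c1) = l
(r3,c1) = k
(r3,c3) = m
(r4,c3) = k

k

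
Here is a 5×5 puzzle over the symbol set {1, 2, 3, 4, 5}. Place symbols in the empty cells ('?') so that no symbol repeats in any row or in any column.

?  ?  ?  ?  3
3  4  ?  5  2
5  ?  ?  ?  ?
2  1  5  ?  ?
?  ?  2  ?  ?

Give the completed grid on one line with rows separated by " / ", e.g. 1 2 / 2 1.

(r2,c3) = 1
(r4,c5) = 4
(r1,c3) = 4
(r3,c3) = 3
(r3,c5) = 1
(r4,c4) = 3
(r5,c5) = 5
(r1,c1) = 1
(r1,c4) = 2
(r3,c2) = 2
(r3,c4) = 4
(r5,c1) = 4
(r5,c2) = 3
(r5,c4) = 1
(r1,c2) = 5

1 5 4 2 3 / 3 4 1 5 2 / 5 2 3 4 1 / 2 1 5 3 4 / 4 3 2 1 5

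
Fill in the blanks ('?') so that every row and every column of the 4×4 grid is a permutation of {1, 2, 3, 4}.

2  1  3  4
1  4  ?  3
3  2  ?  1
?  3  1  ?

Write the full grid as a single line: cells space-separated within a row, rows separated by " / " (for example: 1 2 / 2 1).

2 1 3 4 / 1 4 2 3 / 3 2 4 1 / 4 3 1 2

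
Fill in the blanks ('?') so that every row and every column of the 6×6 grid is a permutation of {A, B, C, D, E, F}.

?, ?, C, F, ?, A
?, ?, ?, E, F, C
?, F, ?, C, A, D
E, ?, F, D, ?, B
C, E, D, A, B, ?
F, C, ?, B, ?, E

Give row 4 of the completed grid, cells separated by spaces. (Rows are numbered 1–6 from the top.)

E A F D C B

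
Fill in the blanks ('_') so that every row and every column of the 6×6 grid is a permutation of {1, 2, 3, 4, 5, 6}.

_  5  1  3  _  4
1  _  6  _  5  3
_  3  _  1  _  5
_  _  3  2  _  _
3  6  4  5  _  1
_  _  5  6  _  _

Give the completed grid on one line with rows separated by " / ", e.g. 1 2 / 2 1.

2 5 1 3 6 4 / 1 2 6 4 5 3 / 6 3 2 1 4 5 / 5 4 3 2 1 6 / 3 6 4 5 2 1 / 4 1 5 6 3 2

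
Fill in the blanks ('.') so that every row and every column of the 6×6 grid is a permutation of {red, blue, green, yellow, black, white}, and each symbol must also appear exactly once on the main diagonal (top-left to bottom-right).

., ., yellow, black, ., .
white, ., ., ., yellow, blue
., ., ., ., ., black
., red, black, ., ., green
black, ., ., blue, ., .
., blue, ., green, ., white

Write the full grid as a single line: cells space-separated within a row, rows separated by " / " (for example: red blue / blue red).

row 1 has {yellow,black}; column 6 has {blue,green,black,white} — only red is left for (r1,c6).
row 2 has {blue,yellow,white}; column 4 has {blue,green,black} — only red is left for (r2,c4).
row 4 has {red,green,black}; column 4 has {red,blue,green,black}; the diagonal has {white} — only yellow is left for (r4,c4).
row 5 has {blue,black}; column 6 has {red,blue,green,black,white} — only yellow is left for (r5,c6).
row 6 has {blue,green,white}; column 3 has {yellow,black} — only red is left for (r6,c3).
row 6 has {red,blue,green,white}; column 5 has {yellow} — only black is left for (r6,c5).
row 2 has {red,blue,yellow,white}; column 3 has {red,yellow,black} — only green is left for (r2,c3).
row 3 has {black}; column 3 has {red,green,yellow,black}; the diagonal has {yellow,white} — only blue is left for (r3,c3).
row 3 has {blue,black}; column 4 has {red,blue,green,yellow,black} — only white is left for (r3,c4).
row 4 has {red,green,yellow,black}; column 1 has {black,white} — only blue is left for (r4,c1).
row 4 has {red,blue,green,yellow,black}; column 5 has {yellow,black} — only white is left for (r4,c5).
row 5 has {blue,yellow,black}; column 3 has {red,blue,green,yellow,black} — only white is left for (r5,c3).
row 6 has {red,blue,green,black,white}; column 1 has {blue,black,white} — only yellow is left for (r6,c1).
row 1 has {red,yellow,black}; column 1 has {blue,yellow,black,white}; the diagonal has {blue,yellow,white} — only green is left for (r1,c1).
row 1 has {red,green,yellow,black}; column 2 has {red,blue} — only white is left for (r1,c2).
row 1 has {red,green,yellow,black,white}; column 5 has {yellow,black,white} — only blue is left for (r1,c5).
row 2 has {red,blue,green,yellow,white}; column 2 has {red,blue,white}; the diagonal has {blue,green,yellow,white} — only black is left for (r2,c2).
row 3 has {blue,black,white}; column 1 has {blue,green,yellow,black,white} — only red is left for (r3,c1).
row 3 has {red,blue,black,white}; column 5 has {blue,yellow,black,white} — only green is left for (r3,c5).
row 5 has {blue,yellow,black,white}; column 2 has {red,blue,black,white} — only green is left for (r5,c2).
row 5 has {blue,green,yellow,black,white}; column 5 has {blue,green,yellow,black,white}; the diagonal has {blue,green,yellow,black,white} — only red is left for (r5,c5).
row 3 has {red,blue,green,black,white}; column 2 has {red,blue,green,black,white} — only yellow is left for (r3,c2).

green white yellow black blue red / white black green red yellow blue / red yellow blue white green black / blue red black yellow white green / black green white blue red yellow / yellow blue red green black white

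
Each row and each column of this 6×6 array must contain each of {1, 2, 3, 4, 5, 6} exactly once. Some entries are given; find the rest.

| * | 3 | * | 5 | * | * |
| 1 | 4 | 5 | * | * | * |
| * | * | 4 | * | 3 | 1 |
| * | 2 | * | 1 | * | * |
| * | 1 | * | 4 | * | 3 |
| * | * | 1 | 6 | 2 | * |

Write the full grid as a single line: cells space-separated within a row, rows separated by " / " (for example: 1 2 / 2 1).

4 3 2 5 1 6 / 1 4 5 3 6 2 / 5 6 4 2 3 1 / 6 2 3 1 4 5 / 2 1 6 4 5 3 / 3 5 1 6 2 4

(r2,c5) = 6
(r2,c6) = 2
(r3,c4) = 2
(r5,c5) = 5
(r6,c2) = 5
(r6,c6) = 4
(r1,c6) = 6
(r2,c4) = 3
(r3,c2) = 6
(r4,c5) = 4
(r4,c6) = 5
(r6,c1) = 3
(r1,c3) = 2
(r1,c5) = 1
(r3,c1) = 5
(r4,c1) = 6
(r4,c3) = 3
(r5,c1) = 2
(r5,c3) = 6
(r1,c1) = 4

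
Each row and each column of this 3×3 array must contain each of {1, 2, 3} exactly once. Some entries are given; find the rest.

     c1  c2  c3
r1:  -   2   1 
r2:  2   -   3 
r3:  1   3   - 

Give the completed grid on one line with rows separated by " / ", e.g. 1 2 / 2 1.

3 2 1 / 2 1 3 / 1 3 2

Cell (r1,c1): row 1 has {1,2}; column 1 has {1,2} → 3.
Cell (r2,c2): row 2 has {2,3}; column 2 has {2,3} → 1.
Cell (r3,c3): row 3 has {1,3}; column 3 has {1,3} → 2.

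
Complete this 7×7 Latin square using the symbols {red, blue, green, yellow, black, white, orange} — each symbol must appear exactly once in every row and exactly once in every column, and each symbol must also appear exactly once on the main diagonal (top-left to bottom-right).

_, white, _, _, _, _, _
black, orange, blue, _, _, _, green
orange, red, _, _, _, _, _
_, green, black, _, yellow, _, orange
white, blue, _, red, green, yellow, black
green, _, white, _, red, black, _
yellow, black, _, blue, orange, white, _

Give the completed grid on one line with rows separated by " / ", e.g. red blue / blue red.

blue white red green black orange yellow / black orange blue yellow white red green / orange red yellow black blue green white / red green black white yellow blue orange / white blue orange red green yellow black / green yellow white orange red black blue / yellow black green blue orange white red

(r2,c5) = white
(r2,c6) = red
(r3,c3) = yellow
(r4,c4) = white
(r4,c6) = blue
(r5,c3) = orange
(r6,c2) = yellow
(r6,c4) = orange
(r6,c7) = blue
(r7,c7) = red
(r1,c1) = blue
(r1,c5) = black
(r1,c7) = yellow
(r2,c4) = yellow
(r3,c5) = blue
(r3,c6) = green
(r3,c7) = white
(r4,c1) = red
(r7,c3) = green
(r1,c3) = red
(r1,c4) = green
(r1,c6) = orange
(r3,c4) = black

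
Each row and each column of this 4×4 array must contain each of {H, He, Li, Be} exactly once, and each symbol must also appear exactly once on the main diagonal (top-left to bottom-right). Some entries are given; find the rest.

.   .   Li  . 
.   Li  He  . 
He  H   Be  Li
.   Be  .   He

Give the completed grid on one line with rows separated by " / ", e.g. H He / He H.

H He Li Be / Be Li He H / He H Be Li / Li Be H He

(r1,c1) = H
(r1,c2) = He
(r1,c4) = Be
(r2,c1) = Be
(r2,c4) = H
(r4,c1) = Li
(r4,c3) = H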